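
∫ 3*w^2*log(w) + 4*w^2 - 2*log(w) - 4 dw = w*(w^2 - 2)*(log(w) + 1) + C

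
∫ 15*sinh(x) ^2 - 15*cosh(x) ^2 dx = -15*x + C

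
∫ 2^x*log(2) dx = 2^x + C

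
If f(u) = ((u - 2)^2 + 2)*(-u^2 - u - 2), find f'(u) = -4*u^3 + 9*u^2 - 8*u + 2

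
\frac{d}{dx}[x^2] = 2*x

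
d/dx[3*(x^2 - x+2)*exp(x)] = 3*x^2*exp(x) + 3*x*exp(x) + 3*exp(x)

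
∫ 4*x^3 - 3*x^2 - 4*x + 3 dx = x^4 - x^3 - 2*x^2 + 3*x + C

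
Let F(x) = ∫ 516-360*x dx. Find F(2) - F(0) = 312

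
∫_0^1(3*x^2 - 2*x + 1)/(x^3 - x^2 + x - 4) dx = -log(4) + log(3)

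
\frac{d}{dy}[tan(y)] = cos(y)^(-2)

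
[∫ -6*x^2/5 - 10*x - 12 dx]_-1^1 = -124/5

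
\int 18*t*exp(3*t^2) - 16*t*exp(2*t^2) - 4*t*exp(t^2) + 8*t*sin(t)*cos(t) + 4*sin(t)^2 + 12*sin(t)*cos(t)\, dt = (4*t + 6)*sin(t)^2 + 3*exp(3*t^2) - 4*exp(2*t^2) - 2*exp(t^2) + C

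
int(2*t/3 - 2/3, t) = t^2/3 - 2*t/3 + C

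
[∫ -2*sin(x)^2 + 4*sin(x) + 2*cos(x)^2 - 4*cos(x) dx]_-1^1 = 4*(-2 + cos(1))*sin(1)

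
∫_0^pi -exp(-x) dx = -1 + exp(-pi)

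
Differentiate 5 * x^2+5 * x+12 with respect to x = 10*x + 5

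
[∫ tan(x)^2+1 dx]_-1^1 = 2*tan(1)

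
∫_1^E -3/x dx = -3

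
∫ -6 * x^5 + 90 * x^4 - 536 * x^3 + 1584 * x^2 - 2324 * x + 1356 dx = -x^6 + 18*x^5 - 134*x^4 + 528*x^3 - 1162*x^2 + 1356*x + C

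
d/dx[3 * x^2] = 6*x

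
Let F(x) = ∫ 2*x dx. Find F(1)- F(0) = 1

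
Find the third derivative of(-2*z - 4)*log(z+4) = (2*z + 16)/(z^3 + 12*z^2 + 48*z + 64)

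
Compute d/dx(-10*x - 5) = -10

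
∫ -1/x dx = -log(2*x) + C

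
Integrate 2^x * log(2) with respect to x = 2^x + C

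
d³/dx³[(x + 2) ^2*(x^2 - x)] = 24*x + 18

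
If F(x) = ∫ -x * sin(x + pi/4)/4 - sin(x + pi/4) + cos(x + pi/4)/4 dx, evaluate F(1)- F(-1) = sqrt(2)*(-sin(1) + cos(1)/4)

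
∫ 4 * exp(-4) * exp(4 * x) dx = exp(4*x - 4) + C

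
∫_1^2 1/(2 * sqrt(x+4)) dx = -sqrt(5) + sqrt(6)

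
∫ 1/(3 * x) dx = log(x)/3 + C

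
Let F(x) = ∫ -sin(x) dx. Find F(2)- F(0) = -1 + cos(2)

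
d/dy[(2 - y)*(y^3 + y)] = -4*y^3 + 6*y^2 - 2*y + 2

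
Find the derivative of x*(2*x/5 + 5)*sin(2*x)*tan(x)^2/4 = (4*x^2*sin(2*x)*tan(x)^2 + 4*x^2*sin(2*x) + 4*x^2*cos(2*x)*tan(x) + 50*x*sin(2*x)*tan(x)^2 + 4*x*sin(2*x)*tan(x) + 50*x*sin(2*x) + 50*x*cos(2*x)*tan(x) + 25*sin(2*x)*tan(x))*tan(x)/20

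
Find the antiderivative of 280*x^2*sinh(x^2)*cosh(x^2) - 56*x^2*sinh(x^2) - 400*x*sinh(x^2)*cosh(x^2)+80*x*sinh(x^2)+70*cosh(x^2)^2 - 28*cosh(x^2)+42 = (14*x - 20)*(5*cosh(x^2)^2 - 2*cosh(x^2) + 3) + C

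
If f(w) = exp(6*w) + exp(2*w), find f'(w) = 6*exp(6*w) + 2*exp(2*w)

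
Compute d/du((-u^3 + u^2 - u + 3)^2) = 6*u^5 - 10*u^4 + 12*u^3 - 24*u^2 + 14*u - 6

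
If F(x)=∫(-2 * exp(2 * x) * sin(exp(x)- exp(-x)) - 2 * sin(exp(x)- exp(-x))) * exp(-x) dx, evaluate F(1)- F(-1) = 0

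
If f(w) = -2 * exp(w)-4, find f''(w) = -2*exp(w)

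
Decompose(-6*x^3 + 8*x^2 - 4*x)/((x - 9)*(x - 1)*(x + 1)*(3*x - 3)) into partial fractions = -3/(20*(x + 1)) + 7/(64*(x - 1)) + 1/(24*(x - 1)^2) - 627/(320*(x - 9))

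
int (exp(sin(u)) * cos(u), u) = exp(sin(u)) + C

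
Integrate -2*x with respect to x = -x^2 + C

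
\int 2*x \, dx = x^2 + C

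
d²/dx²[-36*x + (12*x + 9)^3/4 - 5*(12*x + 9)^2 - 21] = 2592*x + 504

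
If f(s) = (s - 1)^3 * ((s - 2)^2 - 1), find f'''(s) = 60*s^2 - 168*s + 108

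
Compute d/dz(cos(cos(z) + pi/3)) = sin(z)*sin(cos(z) + pi/3)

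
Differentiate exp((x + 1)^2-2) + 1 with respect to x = 2*x*exp(x^2 + 2*x - 1) + 2*exp(x^2 + 2*x - 1)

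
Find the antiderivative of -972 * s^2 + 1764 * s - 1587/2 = -324*s^3 + 882*s^2 - 1587*s/2 + C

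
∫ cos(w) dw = sin(w) + C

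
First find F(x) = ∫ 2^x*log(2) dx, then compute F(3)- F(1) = 6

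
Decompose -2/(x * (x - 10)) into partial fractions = -1/(5*(x - 10)) + 1/(5*x)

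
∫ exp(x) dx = exp(x) + C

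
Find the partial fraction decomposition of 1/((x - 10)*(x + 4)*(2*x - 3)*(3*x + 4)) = 27/(4624*(3*x + 4)) - 8/(3179*(2*x - 3)) - 1/(1232*(x + 4)) + 1/(8092*(x - 10))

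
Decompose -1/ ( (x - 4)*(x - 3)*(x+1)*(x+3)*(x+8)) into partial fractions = -1/(4620*(x + 8)) + 1/(420*(x + 3)) - 1/(280*(x + 1)) + 1/(264*(x - 3)) - 1/(420*(x - 4))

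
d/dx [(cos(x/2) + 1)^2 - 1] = -sin(x/2) - sin(x)/2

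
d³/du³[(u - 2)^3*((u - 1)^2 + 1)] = 60*u^2 - 192*u + 156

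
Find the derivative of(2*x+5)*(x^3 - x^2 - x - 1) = 8*x^3 + 9*x^2 - 14*x - 7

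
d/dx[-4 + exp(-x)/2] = -exp(-x)/2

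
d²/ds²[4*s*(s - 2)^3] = 48*s^2 - 144*s + 96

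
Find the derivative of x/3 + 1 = 1/3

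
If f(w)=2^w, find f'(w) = 2^w*log(2)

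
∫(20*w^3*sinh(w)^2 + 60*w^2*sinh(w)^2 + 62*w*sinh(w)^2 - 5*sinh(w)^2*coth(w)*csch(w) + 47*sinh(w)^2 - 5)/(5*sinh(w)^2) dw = w^4 + 4*w^3 + 31*w^2/5 + 47*w/5 + coth(w) + csch(w) + C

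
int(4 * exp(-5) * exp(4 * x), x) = exp(4*x - 5) + C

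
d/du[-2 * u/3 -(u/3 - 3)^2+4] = 4/3 - 2*u/9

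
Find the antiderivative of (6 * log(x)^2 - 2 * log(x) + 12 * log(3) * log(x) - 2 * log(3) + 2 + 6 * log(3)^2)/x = (2*log(3*x)^2 - log(3*x) + 2)*log(3*x) + C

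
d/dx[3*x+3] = 3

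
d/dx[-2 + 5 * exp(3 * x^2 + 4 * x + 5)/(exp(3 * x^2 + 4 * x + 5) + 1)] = (30*x*exp(3*x^2 + 4*x + 5) + 20*exp(3*x^2 + 4*x + 5))/(exp(10)*exp(8*x)*exp(6*x^2) + 2*exp(5)*exp(4*x)*exp(3*x^2) + 1)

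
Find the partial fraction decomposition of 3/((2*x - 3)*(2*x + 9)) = -1/(4*(2*x + 9)) + 1/(4*(2*x - 3))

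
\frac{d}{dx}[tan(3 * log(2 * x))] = (3*tan(3*log(x) + 3*log(2))^2 + 3)/x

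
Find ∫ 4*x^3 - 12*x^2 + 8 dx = x^4 - 4*x^3 + 8*x + C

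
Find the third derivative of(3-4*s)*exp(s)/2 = -2*s*exp(s) - 9*exp(s)/2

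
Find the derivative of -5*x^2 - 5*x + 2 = -10*x - 5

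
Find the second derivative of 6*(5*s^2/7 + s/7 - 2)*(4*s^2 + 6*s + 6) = 1440*s^2/7 + 1224*s/7 - 240/7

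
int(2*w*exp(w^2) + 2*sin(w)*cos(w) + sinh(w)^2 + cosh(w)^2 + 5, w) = 5*w + exp(w^2) + sin(w)^2 + sinh(2*w)/2 + C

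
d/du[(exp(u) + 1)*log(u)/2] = (u*exp(u)*log(u) + exp(u) + 1)/(2*u)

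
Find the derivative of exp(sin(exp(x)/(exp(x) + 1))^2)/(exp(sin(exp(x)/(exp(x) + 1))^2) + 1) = 2*exp(x + sin(exp(x)/(exp(x) + 1))^2)*sin(exp(x)/(exp(x) + 1))*cos(exp(x)/(exp(x) + 1))/((exp(x) + 1)^2*(exp(sin(exp(x)/(exp(x) + 1))^2) + 1)^2)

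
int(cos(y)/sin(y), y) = log(9*sin(y)) + C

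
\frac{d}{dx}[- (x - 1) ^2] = 2 - 2*x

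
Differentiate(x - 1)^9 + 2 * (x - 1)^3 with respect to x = 9*x^8 - 72*x^7 + 252*x^6 - 504*x^5 + 630*x^4 - 504*x^3 + 258*x^2 - 84*x + 15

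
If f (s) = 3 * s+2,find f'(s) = 3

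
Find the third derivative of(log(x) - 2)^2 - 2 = (4*log(x) - 14)/x^3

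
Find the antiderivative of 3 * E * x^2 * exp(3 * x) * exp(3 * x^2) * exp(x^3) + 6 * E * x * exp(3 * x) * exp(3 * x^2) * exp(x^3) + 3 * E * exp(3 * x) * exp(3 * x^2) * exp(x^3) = exp((x + 1)^3) + C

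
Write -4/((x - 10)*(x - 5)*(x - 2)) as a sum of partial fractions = -1/(6*(x - 2)) + 4/(15*(x - 5)) - 1/(10*(x - 10))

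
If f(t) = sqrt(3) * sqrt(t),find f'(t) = sqrt(3)/(2*sqrt(t))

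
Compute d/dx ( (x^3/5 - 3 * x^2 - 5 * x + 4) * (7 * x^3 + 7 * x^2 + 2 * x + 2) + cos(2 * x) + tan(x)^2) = 42*x^5/5 - 98*x^4 - 1112*x^3/5 - 189*x^2/5 + 24*x + 2*sin(x)/cos(x)^3 - 2*sin(2*x) - 2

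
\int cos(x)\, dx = sin(x) + C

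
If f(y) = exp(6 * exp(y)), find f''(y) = 6*exp(y + 6*exp(y)) + 36*exp(2*y + 6*exp(y))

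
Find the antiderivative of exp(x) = exp(x) + C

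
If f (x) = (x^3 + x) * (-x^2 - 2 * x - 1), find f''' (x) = -60*x^2 - 48*x - 12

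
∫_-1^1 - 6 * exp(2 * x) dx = -3*exp(2) + 3*exp(-2)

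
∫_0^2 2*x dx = 4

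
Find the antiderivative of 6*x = 3*x^2 + C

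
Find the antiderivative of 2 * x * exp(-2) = x^2*exp(-2) + C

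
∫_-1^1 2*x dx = 0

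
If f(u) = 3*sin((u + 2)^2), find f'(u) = 6*(u + 2)*cos(u^2 + 4*u + 4)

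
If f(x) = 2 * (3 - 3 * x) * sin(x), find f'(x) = -6*x*cos(x) - 6*sin(x) + 6*cos(x)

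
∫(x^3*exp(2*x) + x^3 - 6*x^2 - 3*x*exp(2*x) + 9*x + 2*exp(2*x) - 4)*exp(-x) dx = 2*(x - 1)^3*sinh(x) + C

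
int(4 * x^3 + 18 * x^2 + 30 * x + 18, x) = x^4 + 6*x^3 + 15*x^2 + 18*x + C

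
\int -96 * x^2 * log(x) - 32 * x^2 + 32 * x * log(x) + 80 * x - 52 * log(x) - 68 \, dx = -4*(x*log(x) - 1)*(8*x^2 - 4*x + 13) + C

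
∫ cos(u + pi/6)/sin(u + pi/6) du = log(2*sin(u + pi/6)) + C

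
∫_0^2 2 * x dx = 4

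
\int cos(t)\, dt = sin(t) + C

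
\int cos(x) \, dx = sin(x) + C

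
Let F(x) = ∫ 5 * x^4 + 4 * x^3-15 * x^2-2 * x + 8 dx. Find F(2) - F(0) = 20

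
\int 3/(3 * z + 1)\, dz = log(-3*z - 1) + C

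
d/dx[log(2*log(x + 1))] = 1/(x*log(x + 1) + log(x + 1))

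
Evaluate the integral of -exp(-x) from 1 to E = -exp(-1) + exp(-E)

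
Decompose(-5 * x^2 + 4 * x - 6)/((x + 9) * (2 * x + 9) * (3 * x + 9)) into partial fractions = 167/(27*(2*x + 9)) - 149/(54*(x + 9)) - 7/(6*(x + 3))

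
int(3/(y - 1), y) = 3*log(y - 1) + C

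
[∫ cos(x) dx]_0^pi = 0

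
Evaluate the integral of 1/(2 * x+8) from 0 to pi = -log(2) + log(pi + 4)/2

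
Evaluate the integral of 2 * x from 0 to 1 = 1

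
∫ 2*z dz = z^2 + C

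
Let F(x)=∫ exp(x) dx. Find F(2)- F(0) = -1 + exp(2)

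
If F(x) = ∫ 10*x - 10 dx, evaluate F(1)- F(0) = -5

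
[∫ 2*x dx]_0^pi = pi^2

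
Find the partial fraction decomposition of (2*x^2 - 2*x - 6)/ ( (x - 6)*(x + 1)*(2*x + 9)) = 58/(49*(2*x + 9)) + 2/(49*(x + 1)) + 18/(49*(x - 6))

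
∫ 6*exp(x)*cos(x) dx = 3*sqrt(2)*exp(x)*sin(x + pi/4) + C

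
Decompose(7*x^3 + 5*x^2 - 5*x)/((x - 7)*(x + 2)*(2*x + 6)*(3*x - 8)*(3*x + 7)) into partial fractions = 193/(240*(3*x + 7)) - 1046/(23205*(3*x - 8)) - 129/(680*(x + 3)) - 13/(126*(x + 2)) + 373/(9360*(x - 7))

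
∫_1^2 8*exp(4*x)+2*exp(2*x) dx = -exp(4) - exp(2) + 2*exp(8)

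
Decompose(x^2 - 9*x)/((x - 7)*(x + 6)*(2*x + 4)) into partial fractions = 45/(52*(x + 6)) - 11/(36*(x + 2)) - 7/(117*(x - 7))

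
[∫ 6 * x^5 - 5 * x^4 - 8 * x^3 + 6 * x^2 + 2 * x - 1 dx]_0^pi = (-pi + pi^3)*(-pi^2 - pi + 1 + pi^3)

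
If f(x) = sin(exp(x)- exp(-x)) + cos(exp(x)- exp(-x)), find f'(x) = sqrt(2)*(exp(2*x) + 1)*exp(-x)*cos(exp(x) + pi/4 - exp(-x))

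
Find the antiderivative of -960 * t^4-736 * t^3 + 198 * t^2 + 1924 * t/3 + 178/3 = -192*t^5 - 184*t^4 + 66*t^3 + 962*t^2/3 + 178*t/3 + C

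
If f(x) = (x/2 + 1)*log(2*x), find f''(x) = (x - 2)/(2*x^2)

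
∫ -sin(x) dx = cos(x) + C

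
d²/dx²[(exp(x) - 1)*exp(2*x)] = 9*exp(3*x) - 4*exp(2*x)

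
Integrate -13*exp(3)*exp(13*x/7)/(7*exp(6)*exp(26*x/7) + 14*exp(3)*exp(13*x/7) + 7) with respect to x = 1/(exp(13*x/7 + 3) + 1) + C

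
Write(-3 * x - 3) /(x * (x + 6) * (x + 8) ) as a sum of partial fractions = 21/(16*(x + 8)) - 5/(4*(x + 6)) - 1/(16*x)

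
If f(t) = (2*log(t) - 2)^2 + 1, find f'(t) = (8*log(t) - 8)/t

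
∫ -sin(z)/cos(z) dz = log(6*cos(z)) + C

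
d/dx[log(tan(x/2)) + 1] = 1/sin(x)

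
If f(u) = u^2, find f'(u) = 2*u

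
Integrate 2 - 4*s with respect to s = -2*s^2 + 2*s + C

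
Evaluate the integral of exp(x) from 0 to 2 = -1 + exp(2)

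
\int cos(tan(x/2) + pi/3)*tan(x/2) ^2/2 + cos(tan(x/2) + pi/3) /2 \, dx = sin(tan(x/2) + pi/3) + C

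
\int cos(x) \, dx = sin(x) + C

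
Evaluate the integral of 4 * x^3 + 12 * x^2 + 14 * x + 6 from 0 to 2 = 88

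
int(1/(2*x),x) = log(x/3)/2 + C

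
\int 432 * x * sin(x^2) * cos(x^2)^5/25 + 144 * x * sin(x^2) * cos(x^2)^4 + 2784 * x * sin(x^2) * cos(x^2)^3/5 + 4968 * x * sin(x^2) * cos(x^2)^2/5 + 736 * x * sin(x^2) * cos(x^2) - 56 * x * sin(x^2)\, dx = 4*(-(3*cos(x^2)^2 + 15*cos(x^2) + 35)^2*cos(x^2) + 15*cos(x^2)^2 + 75*cos(x^2) + 175)*cos(x^2)/25 + C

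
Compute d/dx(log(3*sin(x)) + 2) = 1/tan(x)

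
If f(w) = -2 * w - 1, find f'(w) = -2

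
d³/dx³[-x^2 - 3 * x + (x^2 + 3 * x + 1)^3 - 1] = 120*x^3 + 540*x^2 + 720*x + 270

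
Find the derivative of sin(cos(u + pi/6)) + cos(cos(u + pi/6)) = -sqrt(2)*sin(u + pi/6)*cos(-sin(u)/2 + sqrt(3)*cos(u)/2 + pi/4)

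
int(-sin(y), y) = cos(y) + C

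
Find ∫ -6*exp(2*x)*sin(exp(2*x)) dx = 3*cos(exp(2*x)) + C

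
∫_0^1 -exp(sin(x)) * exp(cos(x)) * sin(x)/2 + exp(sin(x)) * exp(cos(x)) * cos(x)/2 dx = -E/2 + exp(cos(1) + sin(1))/2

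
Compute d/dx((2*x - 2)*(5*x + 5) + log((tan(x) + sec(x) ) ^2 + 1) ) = 20*x + tan(x) + 1/cos(x)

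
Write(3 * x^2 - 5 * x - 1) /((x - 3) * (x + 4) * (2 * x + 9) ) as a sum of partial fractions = 329/(15*(2*x + 9)) - 67/(7*(x + 4)) + 11/(105*(x - 3))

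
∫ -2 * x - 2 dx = -x^2 - 2*x + C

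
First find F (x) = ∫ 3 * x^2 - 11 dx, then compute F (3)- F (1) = 4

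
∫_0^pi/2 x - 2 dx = -2 + (-2 + pi/2)^2/2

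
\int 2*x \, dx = x^2 + C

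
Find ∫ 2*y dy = y^2 + C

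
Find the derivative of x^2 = 2*x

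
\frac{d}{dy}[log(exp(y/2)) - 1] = 1/2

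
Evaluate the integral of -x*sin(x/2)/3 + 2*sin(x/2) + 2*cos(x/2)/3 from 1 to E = (-4 + 2*E/3)*cos(E/2) + 10*cos(1/2)/3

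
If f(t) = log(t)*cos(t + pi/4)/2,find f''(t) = -(t^2*log(t)*cos(t + pi/4) + 2*t*sin(t + pi/4) + cos(t + pi/4))/(2*t^2)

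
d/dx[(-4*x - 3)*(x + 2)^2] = -12*x^2 - 38*x - 28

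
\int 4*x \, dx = 2*x^2 + C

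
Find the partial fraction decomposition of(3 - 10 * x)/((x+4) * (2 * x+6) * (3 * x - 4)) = -93/(416*(3*x - 4)) + 43/(32*(x + 4)) - 33/(26*(x + 3))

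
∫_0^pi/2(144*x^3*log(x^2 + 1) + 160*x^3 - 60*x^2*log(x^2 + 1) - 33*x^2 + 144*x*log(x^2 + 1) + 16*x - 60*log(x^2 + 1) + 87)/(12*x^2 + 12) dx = pi^2/6 + (-5*pi/2 + 3*pi^2/2)*log(1 + pi^2/4) + 29*pi/8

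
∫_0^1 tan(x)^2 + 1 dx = tan(1)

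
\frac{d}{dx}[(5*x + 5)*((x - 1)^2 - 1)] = 15*x^2 - 10*x - 10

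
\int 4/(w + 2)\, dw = 4*log(w + 2) + C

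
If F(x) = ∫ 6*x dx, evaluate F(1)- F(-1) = 0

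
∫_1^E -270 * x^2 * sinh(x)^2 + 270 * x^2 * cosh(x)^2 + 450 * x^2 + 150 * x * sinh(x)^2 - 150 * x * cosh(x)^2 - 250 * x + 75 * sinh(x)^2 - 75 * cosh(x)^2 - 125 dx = -200*exp(2) - 200*E + 160 + 240*exp(3)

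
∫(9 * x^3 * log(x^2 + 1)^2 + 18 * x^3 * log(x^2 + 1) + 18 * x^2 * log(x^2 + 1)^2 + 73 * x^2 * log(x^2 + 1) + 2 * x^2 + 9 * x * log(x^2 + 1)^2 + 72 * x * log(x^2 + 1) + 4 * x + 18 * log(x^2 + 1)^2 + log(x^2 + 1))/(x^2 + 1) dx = (x + 2)*(9*(x + 2)*log(x^2 + 1) + 2)*log(x^2 + 1)/2 + C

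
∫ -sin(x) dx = cos(x) + C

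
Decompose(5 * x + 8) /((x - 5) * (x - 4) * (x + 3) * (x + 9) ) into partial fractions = 37/(1092*(x + 9)) - 1/(48*(x + 3)) - 4/(13*(x - 4)) + 33/(112*(x - 5))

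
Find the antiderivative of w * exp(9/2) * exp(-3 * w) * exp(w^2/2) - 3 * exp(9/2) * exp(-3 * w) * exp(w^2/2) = exp((w - 3)^2/2) + C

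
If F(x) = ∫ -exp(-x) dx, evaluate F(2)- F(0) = -1 + exp(-2)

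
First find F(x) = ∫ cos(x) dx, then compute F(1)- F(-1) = 2*sin(1)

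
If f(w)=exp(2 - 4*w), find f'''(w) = -64*exp(2 - 4*w)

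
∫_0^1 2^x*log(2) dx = 1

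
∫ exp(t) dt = exp(t) + C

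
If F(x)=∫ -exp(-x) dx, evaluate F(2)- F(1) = -exp(-1) + exp(-2)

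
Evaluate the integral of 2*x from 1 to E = -1 + exp(2)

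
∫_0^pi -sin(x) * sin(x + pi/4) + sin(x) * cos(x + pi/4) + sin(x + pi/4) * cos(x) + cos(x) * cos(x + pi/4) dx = 0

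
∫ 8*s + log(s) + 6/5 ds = s*(20*s + 5*log(s) + 1)/5 + C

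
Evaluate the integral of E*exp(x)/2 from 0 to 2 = -E/2 + exp(3)/2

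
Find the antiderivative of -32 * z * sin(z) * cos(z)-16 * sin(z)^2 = -16*z*sin(z)^2 + C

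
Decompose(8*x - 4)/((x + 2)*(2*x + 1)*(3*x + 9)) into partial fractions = -32/(45*(2*x + 1)) - 28/(15*(x + 3)) + 20/(9*(x + 2))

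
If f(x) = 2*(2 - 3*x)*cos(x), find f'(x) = 6*x*sin(x) - 4*sin(x) - 6*cos(x)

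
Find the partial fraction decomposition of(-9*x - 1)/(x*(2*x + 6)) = -13/(3*(x + 3)) - 1/(6*x)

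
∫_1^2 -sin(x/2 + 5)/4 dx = -cos(11/2)/2 + cos(6)/2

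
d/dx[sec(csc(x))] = -tan(csc(x))*cot(x)*csc(x)*sec(csc(x))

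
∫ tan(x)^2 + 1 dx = tan(x) + C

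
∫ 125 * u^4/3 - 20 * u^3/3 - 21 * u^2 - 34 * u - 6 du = 25*u^5/3 - 5*u^4/3 - 7*u^3 - 17*u^2 - 6*u + C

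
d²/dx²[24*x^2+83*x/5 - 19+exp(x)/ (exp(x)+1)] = (48*exp(3*x) + 143*exp(2*x) + 145*exp(x) + 48)/(exp(3*x) + 3*exp(2*x) + 3*exp(x) + 1)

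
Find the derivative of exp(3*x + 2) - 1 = 3*exp(3*x + 2)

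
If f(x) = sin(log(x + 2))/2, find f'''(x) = (3*sin(log(x + 2)) + cos(log(x + 2)))/(2*x^3 + 12*x^2 + 24*x + 16)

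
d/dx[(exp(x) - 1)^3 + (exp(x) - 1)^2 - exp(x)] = 3*exp(3*x) - 4*exp(2*x)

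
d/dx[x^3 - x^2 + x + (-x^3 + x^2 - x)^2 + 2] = 6*x^5 - 10*x^4 + 12*x^3 - 3*x^2 + 1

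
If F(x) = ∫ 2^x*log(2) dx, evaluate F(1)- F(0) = 1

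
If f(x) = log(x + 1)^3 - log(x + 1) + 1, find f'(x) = (3*log(x + 1)^2 - 1)/(x + 1)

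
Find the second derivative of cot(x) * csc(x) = (-1 + 6/sin(x)^2)*cos(x)/sin(x)^2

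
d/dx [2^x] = 2^x*log(2)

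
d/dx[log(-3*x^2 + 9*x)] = (2*x - 3)/(x^2 - 3*x)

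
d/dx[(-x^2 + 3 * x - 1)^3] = -6*x^5 + 45*x^4 - 120*x^3 + 135*x^2 - 60*x + 9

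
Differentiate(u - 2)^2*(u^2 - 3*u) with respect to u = 4*u^3 - 21*u^2 + 32*u - 12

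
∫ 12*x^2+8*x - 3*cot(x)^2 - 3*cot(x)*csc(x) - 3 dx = 4*x^3 + 4*x^2 + 3*cot(x) + 3*csc(x) + C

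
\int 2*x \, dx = x^2 + C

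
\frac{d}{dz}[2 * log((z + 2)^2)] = 4/(z + 2)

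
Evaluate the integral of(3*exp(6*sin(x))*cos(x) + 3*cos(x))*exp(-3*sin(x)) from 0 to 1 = -exp(-3*sin(1)) + exp(3*sin(1))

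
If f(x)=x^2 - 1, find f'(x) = 2*x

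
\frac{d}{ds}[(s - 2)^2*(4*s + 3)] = 12*s^2 - 26*s + 4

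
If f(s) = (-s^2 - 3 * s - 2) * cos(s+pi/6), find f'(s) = s^2*sin(s + pi/6) + 3*s*sin(s + pi/6) - 2*s*cos(s + pi/6) + 2*sin(s + pi/6) - 3*cos(s + pi/6)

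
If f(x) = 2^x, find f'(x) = 2^x*log(2)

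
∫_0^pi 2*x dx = pi^2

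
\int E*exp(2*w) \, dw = exp(2*w + 1)/2 + C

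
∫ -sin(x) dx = cos(x) + C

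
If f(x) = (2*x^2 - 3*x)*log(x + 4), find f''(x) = (4*x^2*log(x + 4) + 6*x^2 + 32*x*log(x + 4) + 29*x + 64*log(x + 4) - 24)/(x^2 + 8*x + 16)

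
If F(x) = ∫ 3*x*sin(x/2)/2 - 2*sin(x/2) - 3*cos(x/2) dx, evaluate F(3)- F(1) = -cos(1/2) - 5*cos(3/2)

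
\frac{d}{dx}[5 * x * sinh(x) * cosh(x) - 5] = 5*x*cosh(2*x) + 5*sinh(2*x)/2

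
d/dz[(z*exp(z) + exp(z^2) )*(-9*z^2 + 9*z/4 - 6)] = -9*z^3*exp(z) - 18*z^3*exp(z^2) - 99*z^2*exp(z)/4 + 9*z^2*exp(z^2)/2 - 3*z*exp(z)/2 - 30*z*exp(z^2) - 6*exp(z) + 9*exp(z^2)/4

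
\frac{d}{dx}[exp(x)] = exp(x)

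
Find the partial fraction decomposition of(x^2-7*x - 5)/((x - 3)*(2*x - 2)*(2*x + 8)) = 39/(140*(x + 4)) + 11/(40*(x - 1)) - 17/(56*(x - 3))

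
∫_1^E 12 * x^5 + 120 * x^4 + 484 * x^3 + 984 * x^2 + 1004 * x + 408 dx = -1521 - 2*(2 + E)^2 + (2 + E)^4 + 2*(2 + E)^6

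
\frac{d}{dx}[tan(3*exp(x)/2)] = 3*exp(x)/(2*cos(3*exp(x)/2)^2)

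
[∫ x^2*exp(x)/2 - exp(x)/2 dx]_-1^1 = -2*exp(-1)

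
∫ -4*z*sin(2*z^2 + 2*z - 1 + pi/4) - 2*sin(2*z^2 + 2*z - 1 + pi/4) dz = cos(2*z^2 + 2*z - 1 + pi/4) + C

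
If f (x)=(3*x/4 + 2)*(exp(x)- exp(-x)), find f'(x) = (3*x*exp(2*x) + 3*x + 11*exp(2*x) + 5)*exp(-x)/4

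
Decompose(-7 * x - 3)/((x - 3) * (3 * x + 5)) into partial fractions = -13/(7*(3*x + 5)) - 12/(7*(x - 3))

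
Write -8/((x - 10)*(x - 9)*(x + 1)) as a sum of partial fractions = -4/(55*(x + 1)) + 4/(5*(x - 9)) - 8/(11*(x - 10))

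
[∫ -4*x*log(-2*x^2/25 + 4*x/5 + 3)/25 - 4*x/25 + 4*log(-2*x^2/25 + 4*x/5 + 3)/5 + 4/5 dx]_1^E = -93*log(93/25)/25 + (-2*exp(2)/25 + 4*E/5 + 3)*log(-2*exp(2)/25 + 4*E/5 + 3)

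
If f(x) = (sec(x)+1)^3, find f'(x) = 3*(cos(x) + 1)^2*sin(x)/cos(x)^4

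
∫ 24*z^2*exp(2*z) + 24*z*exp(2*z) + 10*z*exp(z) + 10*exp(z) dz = 2*z*(6*z*exp(z) + 5)*exp(z) + C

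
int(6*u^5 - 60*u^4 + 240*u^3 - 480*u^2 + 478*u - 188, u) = u^6 - 12*u^5 + 60*u^4 - 160*u^3 + 239*u^2 - 188*u + C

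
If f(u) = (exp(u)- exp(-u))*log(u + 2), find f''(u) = (u^2*exp(2*u)*log(u + 2) - u^2*log(u + 2) + 4*u*exp(2*u)*log(u + 2) + 2*u*exp(2*u) - 4*u*log(u + 2) + 2*u + 4*exp(2*u)*log(u + 2) + 3*exp(2*u) - 4*log(u + 2) + 5)/(u^2*exp(u) + 4*u*exp(u) + 4*exp(u))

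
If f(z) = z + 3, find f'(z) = 1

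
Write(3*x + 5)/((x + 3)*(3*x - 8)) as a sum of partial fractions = 39/(17*(3*x - 8)) + 4/(17*(x + 3))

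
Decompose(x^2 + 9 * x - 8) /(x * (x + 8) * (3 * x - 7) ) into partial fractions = 166/(217*(3*x - 7)) - 2/(31*(x + 8)) + 1/(7*x)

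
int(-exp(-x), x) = exp(-x) + C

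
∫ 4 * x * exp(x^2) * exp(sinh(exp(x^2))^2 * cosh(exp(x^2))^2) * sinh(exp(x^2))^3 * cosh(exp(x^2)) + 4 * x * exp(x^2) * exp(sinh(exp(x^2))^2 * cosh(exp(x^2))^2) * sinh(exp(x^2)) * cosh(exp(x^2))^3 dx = exp(cosh(4*exp(x^2))/8 - 1/8) + C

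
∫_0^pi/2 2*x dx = pi^2/4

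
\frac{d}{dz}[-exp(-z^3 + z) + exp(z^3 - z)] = 3*z^2*exp(-z^3 + z) + 3*z^2*exp(z^3 - z) - exp(-z^3 + z) - exp(z^3 - z)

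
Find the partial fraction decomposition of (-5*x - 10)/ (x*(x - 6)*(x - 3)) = 25/(9*(x - 3)) - 20/(9*(x - 6)) - 5/(9*x)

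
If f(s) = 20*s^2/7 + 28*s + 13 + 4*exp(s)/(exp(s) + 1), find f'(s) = (40*s*exp(2*s) + 80*s*exp(s) + 40*s + 196*exp(2*s) + 420*exp(s) + 196)/(7*exp(2*s) + 14*exp(s) + 7)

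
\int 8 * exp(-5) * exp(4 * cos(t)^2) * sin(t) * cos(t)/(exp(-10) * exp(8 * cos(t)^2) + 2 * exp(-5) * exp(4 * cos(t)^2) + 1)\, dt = 1/(exp(4*cos(t)^2 - 5) + 1) + C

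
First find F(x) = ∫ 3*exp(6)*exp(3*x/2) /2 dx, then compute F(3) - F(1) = -exp(15/2) + exp(21/2)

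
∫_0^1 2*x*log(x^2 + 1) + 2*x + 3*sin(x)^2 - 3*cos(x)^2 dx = -3*sin(2)/2 + 2*log(2)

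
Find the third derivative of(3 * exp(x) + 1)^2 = 72*exp(2*x) + 6*exp(x)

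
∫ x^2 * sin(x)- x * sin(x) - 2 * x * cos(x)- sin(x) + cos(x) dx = (-x^2 + x + 1)*cos(x) + C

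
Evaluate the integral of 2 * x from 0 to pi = pi^2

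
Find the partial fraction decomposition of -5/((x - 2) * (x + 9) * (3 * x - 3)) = -1/(66*(x + 9)) + 1/(6*(x - 1)) - 5/(33*(x - 2))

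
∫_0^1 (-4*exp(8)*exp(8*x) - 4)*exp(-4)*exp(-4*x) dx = -exp(8) - exp(-4) + exp(-8) + exp(4)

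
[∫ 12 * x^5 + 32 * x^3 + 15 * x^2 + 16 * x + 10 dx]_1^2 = 315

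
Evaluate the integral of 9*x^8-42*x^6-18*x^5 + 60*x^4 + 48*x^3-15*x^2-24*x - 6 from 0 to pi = 1 + (-2*pi - 1 + pi^3)^3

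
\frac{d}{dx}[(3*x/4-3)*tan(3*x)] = 9*x/(4*cos(3*x)^2) + 3*tan(3*x)/4 - 9/cos(3*x)^2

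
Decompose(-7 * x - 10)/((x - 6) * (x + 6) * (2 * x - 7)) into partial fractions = 138/(95*(2*x - 7)) + 8/(57*(x + 6)) - 13/(15*(x - 6))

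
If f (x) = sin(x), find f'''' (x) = sin(x)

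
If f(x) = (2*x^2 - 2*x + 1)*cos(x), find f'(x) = -2*x^2*sin(x) + 2*x*sin(x) + 4*x*cos(x) - sin(x) - 2*cos(x)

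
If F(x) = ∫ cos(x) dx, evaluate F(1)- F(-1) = 2*sin(1)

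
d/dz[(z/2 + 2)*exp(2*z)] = z*exp(2*z) + 9*exp(2*z)/2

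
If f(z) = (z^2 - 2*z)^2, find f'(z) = 4*z^3 - 12*z^2 + 8*z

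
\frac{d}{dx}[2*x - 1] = 2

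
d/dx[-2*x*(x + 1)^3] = -8*x^3 - 18*x^2 - 12*x - 2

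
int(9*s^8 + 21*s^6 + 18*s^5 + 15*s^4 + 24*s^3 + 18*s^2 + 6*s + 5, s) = s^9 + 3*s^7 + 3*s^6 + 3*s^5 + 6*s^4 + 6*s^3 + 3*s^2 + 5*s + C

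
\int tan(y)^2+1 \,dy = tan(y) + C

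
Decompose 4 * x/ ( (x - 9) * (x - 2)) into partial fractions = -8/(7*(x - 2)) + 36/(7*(x - 9))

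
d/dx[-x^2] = -2*x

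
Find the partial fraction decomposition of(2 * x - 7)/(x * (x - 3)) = -1/(3*(x - 3)) + 7/(3*x)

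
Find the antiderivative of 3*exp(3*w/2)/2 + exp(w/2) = (exp(w) + 2)*exp(w/2) + C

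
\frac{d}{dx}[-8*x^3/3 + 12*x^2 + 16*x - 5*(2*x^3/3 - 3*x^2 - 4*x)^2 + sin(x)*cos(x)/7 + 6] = -40*x^5/3 + 100*x^4 - 220*x^3/3 - 368*x^2 - 136*x + cos(2*x)/7 + 16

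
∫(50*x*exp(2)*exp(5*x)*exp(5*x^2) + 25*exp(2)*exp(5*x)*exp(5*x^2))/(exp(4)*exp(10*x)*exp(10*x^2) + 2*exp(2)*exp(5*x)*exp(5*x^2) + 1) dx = (9*exp(5*x^2 + 5*x + 2) + 4)/(exp(5*x^2 + 5*x + 2) + 1) + C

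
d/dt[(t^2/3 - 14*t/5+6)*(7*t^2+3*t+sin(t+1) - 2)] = 28*t^3/3 + t^2*cos(t + 1)/3 - 279*t^2/5 + 2*t*sin(t + 1)/3 - 14*t*cos(t + 1)/5 + 988*t/15 - 14*sin(t + 1)/5 + 6*cos(t + 1) + 118/5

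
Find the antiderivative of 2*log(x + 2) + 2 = 2*(x + 2)*log(x + 2) + C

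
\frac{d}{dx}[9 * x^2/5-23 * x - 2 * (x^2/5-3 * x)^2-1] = -8*x^3/25 + 36*x^2/5 - 162*x/5 - 23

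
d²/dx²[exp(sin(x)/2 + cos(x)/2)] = (-sin(2*x) - 2*sqrt(2)*sin(x + pi/4) + 1)*exp(sin(x)/2)*exp(cos(x)/2)/4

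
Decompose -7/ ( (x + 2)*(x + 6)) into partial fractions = 7/(4*(x + 6)) - 7/(4*(x + 2))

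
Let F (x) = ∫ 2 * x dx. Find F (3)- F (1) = 8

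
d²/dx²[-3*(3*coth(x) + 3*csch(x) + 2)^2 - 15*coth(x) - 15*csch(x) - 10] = -3*(85*sinh(x) + 68*sinh(2*x) + 17*sinh(3*x) + 414*cosh(x) + 144*cosh(2*x) + 18*cosh(3*x) + 288)/(cosh(2*x) - 1)^2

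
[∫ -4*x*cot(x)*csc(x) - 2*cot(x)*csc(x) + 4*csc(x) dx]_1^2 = -6*csc(1) + 10*csc(2)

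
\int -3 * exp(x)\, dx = -3*exp(x) + C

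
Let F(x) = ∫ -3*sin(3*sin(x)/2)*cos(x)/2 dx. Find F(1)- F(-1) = 0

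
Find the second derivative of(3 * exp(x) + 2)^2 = 36*exp(2*x) + 12*exp(x)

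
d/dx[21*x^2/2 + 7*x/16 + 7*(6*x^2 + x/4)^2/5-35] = 1008*x^3/5 + 63*x^2/5 + 847*x/40 + 7/16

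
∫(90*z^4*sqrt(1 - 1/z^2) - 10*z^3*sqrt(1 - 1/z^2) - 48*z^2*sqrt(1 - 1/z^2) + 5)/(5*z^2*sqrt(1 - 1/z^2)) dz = 6*z^3 - z^2 - 48*z/5 + asec(z) + C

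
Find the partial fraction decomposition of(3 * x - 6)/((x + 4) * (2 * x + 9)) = 39/(2*x + 9) - 18/(x + 4)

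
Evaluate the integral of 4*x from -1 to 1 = 0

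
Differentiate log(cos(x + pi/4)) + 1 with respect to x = -tan(x + pi/4)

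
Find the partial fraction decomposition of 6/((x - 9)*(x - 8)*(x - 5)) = 1/(2*(x - 5)) - 2/(x - 8) + 3/(2*(x - 9))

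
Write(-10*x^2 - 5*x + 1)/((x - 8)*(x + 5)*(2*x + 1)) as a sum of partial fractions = -4/(153*(2*x + 1)) - 224/(117*(x + 5)) - 679/(221*(x - 8))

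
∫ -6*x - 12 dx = -3*x^2 - 12*x + C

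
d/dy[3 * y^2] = 6*y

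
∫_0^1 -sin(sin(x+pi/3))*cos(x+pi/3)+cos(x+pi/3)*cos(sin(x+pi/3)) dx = -sin(sqrt(3)/2) - cos(sqrt(3)/2) + cos(sin(1 + pi/3)) + sin(sin(1 + pi/3))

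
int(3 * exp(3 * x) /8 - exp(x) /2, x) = (exp(2*x) - 4)*exp(x)/8 + C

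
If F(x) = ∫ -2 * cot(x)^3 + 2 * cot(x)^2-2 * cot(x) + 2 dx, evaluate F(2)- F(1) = -(-1 + cot(1))^2 + (-1 + cot(2))^2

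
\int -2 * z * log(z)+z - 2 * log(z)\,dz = -z*(z + 2)*(log(z) - 1) + C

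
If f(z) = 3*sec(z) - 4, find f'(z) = 3*tan(z)*sec(z)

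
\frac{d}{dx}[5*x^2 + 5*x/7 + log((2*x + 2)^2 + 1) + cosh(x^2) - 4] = (56*x^3*sinh(x^2) + 280*x^3 + 112*x^2*sinh(x^2) + 580*x^2 + 70*x*sinh(x^2) + 446*x + 81)/(28*x^2 + 56*x + 35)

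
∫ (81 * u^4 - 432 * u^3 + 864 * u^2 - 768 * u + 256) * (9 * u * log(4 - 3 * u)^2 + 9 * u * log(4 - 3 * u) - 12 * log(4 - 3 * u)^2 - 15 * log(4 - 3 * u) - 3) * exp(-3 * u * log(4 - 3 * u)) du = -(3*u - 4)*exp(-(3*u - 4)*log(4 - 3*u))*log(4 - 3*u) + C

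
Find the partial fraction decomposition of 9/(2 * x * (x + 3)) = -3/(2*(x + 3)) + 3/(2*x)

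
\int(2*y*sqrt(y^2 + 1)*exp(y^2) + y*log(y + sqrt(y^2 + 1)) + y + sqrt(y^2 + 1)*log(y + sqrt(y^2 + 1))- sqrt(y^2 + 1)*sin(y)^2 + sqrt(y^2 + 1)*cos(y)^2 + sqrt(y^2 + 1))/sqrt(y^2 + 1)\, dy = (y + sqrt(y^2 + 1))*log(y + sqrt(y^2 + 1)) + exp(y^2) + sin(2*y)/2 + C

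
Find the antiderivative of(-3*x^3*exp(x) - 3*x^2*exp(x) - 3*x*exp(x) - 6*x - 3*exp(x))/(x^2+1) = -3*x*exp(x) - 3*log(x^2 + 1) + C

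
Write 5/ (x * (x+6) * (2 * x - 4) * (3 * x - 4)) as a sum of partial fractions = -135/(352*(3*x - 4)) - 5/(2112*(x + 6)) + 5/(64*(x - 2)) + 5/(96*x)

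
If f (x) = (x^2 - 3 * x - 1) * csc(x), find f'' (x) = (-x^2 + 2*x^2/sin(x)^2 + 3*x - 4*x*cos(x)/sin(x) - 6*x/sin(x)^2 + 3 + 6*cos(x)/sin(x) - 2/sin(x)^2)/sin(x)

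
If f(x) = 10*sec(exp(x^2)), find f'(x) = 20*x*exp(x^2)*tan(exp(x^2))*sec(exp(x^2))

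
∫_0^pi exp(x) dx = -1 + exp(pi)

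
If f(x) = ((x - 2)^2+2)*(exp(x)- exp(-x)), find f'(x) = (x^2*exp(2*x) + x^2 - 2*x*exp(2*x) - 6*x + 2*exp(2*x) + 10)*exp(-x)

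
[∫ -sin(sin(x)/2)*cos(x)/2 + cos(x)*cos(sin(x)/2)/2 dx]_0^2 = -1 + sqrt(2)*sin(sin(2)/2 + pi/4)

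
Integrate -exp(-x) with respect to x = exp(-x) + C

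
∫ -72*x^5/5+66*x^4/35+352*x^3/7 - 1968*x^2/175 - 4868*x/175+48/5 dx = -12*x^6/5 + 66*x^5/175 + 88*x^4/7 - 656*x^3/175 - 2434*x^2/175 + 48*x/5 + C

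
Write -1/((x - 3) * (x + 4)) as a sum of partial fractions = 1/(7*(x + 4)) - 1/(7*(x - 3))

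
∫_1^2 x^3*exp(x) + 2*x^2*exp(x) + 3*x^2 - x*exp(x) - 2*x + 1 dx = 5 + 5*exp(2)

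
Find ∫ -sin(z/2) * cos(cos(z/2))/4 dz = sin(cos(z/2))/2 + C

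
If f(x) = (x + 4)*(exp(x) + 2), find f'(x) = x*exp(x) + 5*exp(x) + 2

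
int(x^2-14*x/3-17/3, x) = x^3/3 - 7*x^2/3 - 17*x/3 + C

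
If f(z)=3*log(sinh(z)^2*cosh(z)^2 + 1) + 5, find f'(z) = 6*sinh(4*z)/((cosh(2*z) - 1)^2 + 2*cosh(2*z) + 2)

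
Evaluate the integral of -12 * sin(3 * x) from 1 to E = 4*cos(3*E) - 4*cos(3)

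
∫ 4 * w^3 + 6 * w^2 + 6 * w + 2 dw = w^4 + 2*w^3 + 3*w^2 + 2*w + C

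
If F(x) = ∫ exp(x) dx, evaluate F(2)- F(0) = -1 + exp(2)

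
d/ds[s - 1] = 1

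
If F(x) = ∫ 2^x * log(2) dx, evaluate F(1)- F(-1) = 3/2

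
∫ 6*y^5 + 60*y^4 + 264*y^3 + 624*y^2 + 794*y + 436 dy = y^6 + 12*y^5 + 66*y^4 + 208*y^3 + 397*y^2 + 436*y + C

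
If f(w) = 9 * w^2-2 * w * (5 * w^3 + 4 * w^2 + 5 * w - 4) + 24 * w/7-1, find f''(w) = -120*w^2 - 48*w - 2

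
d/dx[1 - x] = -1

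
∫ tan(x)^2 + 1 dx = tan(x) + C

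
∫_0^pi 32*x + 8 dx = -1 + (1 + 4*pi)^2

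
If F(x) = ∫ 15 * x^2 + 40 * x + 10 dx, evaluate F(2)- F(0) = 140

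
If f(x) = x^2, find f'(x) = 2*x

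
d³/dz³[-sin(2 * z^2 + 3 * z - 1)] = 64*z^3*cos(2*z^2 + 3*z - 1) + 144*z^2*cos(2*z^2 + 3*z - 1) + 48*z*sin(2*z^2 + 3*z - 1) + 108*z*cos(2*z^2 + 3*z - 1) + 36*sin(2*z^2 + 3*z - 1) + 27*cos(2*z^2 + 3*z - 1)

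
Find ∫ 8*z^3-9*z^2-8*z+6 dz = 2*z^4 - 3*z^3 - 4*z^2 + 6*z + C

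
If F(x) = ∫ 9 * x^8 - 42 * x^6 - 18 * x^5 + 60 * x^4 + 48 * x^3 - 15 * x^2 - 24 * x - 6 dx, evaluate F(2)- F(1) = 35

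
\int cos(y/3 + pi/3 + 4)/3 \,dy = sin(y/3 + pi/3 + 4) + C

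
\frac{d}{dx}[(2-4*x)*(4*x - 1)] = 12 - 32*x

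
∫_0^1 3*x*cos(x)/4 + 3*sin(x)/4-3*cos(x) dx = -9*sin(1)/4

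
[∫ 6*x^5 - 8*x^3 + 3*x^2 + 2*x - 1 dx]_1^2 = 42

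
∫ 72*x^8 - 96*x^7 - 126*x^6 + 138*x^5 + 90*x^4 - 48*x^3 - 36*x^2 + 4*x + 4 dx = 8*x^9 - 12*x^8 - 18*x^7 + 23*x^6 + 18*x^5 - 12*x^4 - 12*x^3 + 2*x^2 + 4*x + C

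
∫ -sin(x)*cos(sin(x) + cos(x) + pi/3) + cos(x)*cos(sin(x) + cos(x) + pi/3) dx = sin(sqrt(2)*sin(x + pi/4) + pi/3) + C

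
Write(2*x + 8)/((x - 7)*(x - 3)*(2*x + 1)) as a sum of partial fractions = 4/(15*(2*x + 1)) - 1/(2*(x - 3)) + 11/(30*(x - 7))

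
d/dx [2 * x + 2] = 2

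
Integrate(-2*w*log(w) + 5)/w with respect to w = -(2*w - 5)*(log(w) - 1) + C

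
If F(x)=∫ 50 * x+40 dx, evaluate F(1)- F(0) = 65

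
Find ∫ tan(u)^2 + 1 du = tan(u) + C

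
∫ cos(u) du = sin(u) + C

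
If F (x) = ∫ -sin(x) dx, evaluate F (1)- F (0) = -1 + cos(1)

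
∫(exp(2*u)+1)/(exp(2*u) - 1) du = log(sinh(u)) + C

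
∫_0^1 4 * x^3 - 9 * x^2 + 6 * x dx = 1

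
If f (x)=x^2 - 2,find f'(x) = 2*x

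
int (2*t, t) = t^2 + C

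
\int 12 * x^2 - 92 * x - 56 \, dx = 4*x^3 - 46*x^2 - 56*x + C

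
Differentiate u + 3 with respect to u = 1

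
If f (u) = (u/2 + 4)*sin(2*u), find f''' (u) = -4*u*cos(2*u) - 6*sin(2*u) - 32*cos(2*u)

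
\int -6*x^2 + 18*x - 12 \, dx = -2*x^3 + 9*x^2 - 12*x + C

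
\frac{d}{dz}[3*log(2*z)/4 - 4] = 3/(4*z)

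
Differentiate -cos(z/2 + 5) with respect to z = sin(z/2 + 5)/2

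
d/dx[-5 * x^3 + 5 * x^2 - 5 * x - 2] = -15*x^2 + 10*x - 5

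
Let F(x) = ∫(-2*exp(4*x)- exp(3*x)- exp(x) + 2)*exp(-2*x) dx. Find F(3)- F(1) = -(-exp(-3) + exp(3))^2 - exp(3) - exp(-1) + exp(-3) + E + (E - exp(-1))^2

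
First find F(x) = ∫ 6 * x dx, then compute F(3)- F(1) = 24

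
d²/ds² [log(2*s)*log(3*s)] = (-2*log(s) - log(3) - log(2) + 2)/s^2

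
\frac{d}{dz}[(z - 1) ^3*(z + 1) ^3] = 6*z^5 - 12*z^3 + 6*z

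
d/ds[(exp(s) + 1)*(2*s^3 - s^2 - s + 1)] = 2*s^3*exp(s) + 5*s^2*exp(s) + 6*s^2 - 3*s*exp(s) - 2*s - 1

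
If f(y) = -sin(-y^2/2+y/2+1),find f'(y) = (y - 1/2)*cos(-y^2/2 + y/2 + 1)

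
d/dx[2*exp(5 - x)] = -2*exp(5 - x)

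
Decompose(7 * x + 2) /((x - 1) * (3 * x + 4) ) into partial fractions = 22/(7*(3*x + 4)) + 9/(7*(x - 1))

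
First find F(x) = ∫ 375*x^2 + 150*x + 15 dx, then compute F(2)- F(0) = 1330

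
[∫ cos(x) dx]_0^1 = sin(1)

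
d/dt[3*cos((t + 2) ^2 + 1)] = -6*(t + 2)*sin(t^2 + 4*t + 5)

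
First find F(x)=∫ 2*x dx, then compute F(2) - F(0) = 4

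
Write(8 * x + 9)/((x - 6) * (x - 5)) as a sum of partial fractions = -49/(x - 5) + 57/(x - 6)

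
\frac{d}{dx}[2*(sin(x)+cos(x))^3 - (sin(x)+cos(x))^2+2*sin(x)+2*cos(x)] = 3*sqrt(2)*sin(3*x + pi/4) - 2*cos(2*x) + 5*sqrt(2)*cos(x + pi/4)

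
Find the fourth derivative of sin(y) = sin(y)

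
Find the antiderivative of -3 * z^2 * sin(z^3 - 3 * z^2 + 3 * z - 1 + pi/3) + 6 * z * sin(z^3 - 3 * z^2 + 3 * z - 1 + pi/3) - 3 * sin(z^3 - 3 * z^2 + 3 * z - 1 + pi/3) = cos((z - 1)^3 + pi/3) + C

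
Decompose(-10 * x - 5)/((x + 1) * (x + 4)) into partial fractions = -35/(3*(x + 4)) + 5/(3*(x + 1))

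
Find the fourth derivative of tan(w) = 24*tan(w)^5 + 40*tan(w)^3 + 16*tan(w)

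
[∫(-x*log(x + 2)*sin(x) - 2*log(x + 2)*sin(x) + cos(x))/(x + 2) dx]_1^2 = -log(3)*cos(1) + log(4)*cos(2)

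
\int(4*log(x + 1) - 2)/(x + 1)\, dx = 2*(log(x + 1) - 1)*log(x + 1) + C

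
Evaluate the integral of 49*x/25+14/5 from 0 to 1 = 189/50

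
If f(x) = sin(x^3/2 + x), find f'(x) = (3*x^2/2 + 1)*cos(x*(x^2/2 + 1))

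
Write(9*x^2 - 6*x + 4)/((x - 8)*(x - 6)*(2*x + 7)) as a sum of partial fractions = 541/(437*(2*x + 7)) - 146/(19*(x - 6)) + 266/(23*(x - 8))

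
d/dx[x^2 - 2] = 2*x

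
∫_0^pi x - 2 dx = -2 + (-2 + pi)^2/2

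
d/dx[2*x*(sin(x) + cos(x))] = 2*sqrt(2)*(x*cos(x + pi/4) + sin(x + pi/4))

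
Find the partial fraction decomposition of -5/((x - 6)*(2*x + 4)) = 5/(16*(x + 2)) - 5/(16*(x - 6))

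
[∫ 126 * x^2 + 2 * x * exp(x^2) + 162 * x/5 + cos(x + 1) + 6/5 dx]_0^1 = -sin(1) + sin(2) + E + 292/5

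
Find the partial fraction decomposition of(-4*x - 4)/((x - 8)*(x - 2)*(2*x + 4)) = 1/(20*(x + 2)) + 1/(4*(x - 2)) - 3/(10*(x - 8))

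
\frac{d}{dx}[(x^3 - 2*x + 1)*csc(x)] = (-x^3*cos(x)/sin(x) + 3*x^2 + 2*x*cos(x)/sin(x) - 2 - cos(x)/sin(x))/sin(x)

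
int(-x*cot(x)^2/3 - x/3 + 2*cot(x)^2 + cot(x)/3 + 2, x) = (x/3 - 2)*cot(x) + C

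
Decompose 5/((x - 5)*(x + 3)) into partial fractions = -5/(8*(x + 3)) + 5/(8*(x - 5))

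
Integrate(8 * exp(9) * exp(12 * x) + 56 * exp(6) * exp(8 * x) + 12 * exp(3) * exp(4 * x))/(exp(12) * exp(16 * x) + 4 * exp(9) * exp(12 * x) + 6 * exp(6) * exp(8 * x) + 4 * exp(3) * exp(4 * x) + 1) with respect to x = (-3*exp(4*x + 3) + 4*exp(8*x + 6) + 2*exp(12*x + 9) - 2)/(3*exp(4*x + 3) + 3*exp(8*x + 6) + exp(12*x + 9) + 1) + C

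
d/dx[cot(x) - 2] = -1/sin(x)^2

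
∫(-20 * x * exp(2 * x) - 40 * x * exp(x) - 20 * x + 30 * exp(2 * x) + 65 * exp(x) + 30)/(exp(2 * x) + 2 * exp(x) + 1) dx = 5*(-2*(exp(x) + 1)*(x^2 - 3*x + 2) + exp(x))/(exp(x) + 1) + C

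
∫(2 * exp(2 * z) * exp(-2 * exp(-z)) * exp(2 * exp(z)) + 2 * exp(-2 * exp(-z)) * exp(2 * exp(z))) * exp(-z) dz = exp(4*sinh(z)) + C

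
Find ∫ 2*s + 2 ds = s^2 + 2*s + C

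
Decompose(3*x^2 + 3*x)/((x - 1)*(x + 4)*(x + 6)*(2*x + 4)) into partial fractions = -45/(56*(x + 6)) + 9/(10*(x + 4)) - 1/(8*(x + 2)) + 1/(35*(x - 1))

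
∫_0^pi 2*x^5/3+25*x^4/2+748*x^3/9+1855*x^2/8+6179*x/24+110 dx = -25 + 7*pi^2/3 + (2 + pi^2/3 + 5*pi/2)^2/4 + 35*pi/2 + 3*(2 + pi^2/3 + 5*pi/2)^3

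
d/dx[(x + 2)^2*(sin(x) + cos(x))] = -x^2*sin(x) + x^2*cos(x) - 2*x*sin(x) + 6*x*cos(x) + 8*cos(x)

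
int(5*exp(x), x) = 5*exp(x) + C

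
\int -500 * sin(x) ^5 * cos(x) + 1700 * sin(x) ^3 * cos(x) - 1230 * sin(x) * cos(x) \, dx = (-250*sin(x)^4/3 + 425*sin(x)^2 - 615)*sin(x)^2 + C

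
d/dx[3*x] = 3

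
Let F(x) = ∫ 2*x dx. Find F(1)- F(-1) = 0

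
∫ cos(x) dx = sin(x) + C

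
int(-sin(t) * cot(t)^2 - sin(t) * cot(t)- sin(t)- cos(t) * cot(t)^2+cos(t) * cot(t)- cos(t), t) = sqrt(2)*sin(t + pi/4)*cot(t) + C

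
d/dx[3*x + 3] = 3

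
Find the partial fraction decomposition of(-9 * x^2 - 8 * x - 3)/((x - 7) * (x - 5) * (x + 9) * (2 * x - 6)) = 55/(448*(x + 9)) - 9/(16*(x - 3)) + 67/(28*(x - 5)) - 125/(64*(x - 7))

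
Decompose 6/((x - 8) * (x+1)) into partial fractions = -2/(3*(x + 1)) + 2/(3*(x - 8))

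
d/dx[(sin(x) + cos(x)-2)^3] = 3*sqrt(2)*(sqrt(2)*sin(x + pi/4) - 2)^2*cos(x + pi/4)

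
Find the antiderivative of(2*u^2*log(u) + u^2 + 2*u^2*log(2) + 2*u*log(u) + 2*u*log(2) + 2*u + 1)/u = (u + 1)^2*log(2*u) + C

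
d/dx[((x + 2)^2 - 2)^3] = 6*x^5 + 60*x^4 + 216*x^3 + 336*x^2 + 216*x + 48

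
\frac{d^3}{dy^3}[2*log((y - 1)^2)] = 8/(y^3 - 3*y^2 + 3*y - 1)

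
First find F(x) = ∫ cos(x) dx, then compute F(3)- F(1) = -sin(1) + sin(3)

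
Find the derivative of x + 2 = 1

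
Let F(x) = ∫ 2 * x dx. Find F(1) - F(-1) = 0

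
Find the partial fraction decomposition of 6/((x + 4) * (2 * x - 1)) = 4/(3*(2*x - 1)) - 2/(3*(x + 4))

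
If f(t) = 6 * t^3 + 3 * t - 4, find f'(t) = 18*t^2 + 3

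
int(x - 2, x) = x^2/2 - 2*x + C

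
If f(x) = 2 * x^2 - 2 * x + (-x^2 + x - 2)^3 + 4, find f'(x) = -6*x^5 + 15*x^4 - 36*x^3 + 39*x^2 - 32*x + 10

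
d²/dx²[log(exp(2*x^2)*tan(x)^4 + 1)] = 4*(4*x^2*tan(x)^2 + 8*x*tan(x)^3 + 8*x*tan(x) + exp(2*x^2)*tan(x)^8 + exp(2*x^2)*tan(x)^6 - exp(2*x^2)*tan(x)^4 + 5*tan(x)^4 + 9*tan(x)^2 + 3)*exp(2*x^2)*tan(x)^2/(exp(2*x^2)*tan(x)^4 + 1)^2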